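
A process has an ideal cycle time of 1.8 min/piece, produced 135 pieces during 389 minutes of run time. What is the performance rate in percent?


Formula: Performance = (Ideal CT * Total Count) / Run Time * 100
Ideal output time = 1.8 * 135 = 243.0 min
Performance = 243.0 / 389 * 100 = 62.5%

62.5%


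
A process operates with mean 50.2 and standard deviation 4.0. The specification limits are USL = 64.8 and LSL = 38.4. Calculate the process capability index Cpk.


Cpu = (64.8 - 50.2) / (3 * 4.0) = 1.22
Cpl = (50.2 - 38.4) / (3 * 4.0) = 0.98
Cpk = min(1.22, 0.98) = 0.98

0.98


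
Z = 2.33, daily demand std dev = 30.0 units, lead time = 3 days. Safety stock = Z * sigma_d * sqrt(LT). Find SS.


Formula: SS = z * sigma_d * sqrt(LT)
sqrt(LT) = sqrt(3) = 1.7321
SS = 2.33 * 30.0 * 1.7321
SS = 121.1 units

121.1 units


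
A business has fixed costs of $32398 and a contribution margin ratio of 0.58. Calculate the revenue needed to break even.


Formula: BER = Fixed Costs / Contribution Margin Ratio
BER = $32398 / 0.58
BER = $55858.62 (to the nearest cent)

$55858.62


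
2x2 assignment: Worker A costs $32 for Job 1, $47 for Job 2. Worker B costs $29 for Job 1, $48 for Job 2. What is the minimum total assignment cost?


Option 1: A->1 + B->2 = $32 + $48 = $80
Option 2: A->2 + B->1 = $47 + $29 = $76
Min cost = min($80, $76) = $76

$76


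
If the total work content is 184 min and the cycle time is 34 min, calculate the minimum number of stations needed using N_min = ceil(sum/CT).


Formula: N_min = ceil(Sum of Task Times / Cycle Time)
N_min = ceil(184 min / 34 min) = ceil(5.4118)
N_min = 6 stations

6


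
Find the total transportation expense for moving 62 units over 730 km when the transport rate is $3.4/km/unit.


TC = dist * cost * units = 730 * 3.4 * 62 = $153884.00

$153884.00


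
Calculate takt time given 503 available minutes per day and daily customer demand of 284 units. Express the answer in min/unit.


Formula: Takt Time = Available Production Time / Customer Demand
Takt = 503 min/day / 284 units/day
Takt = 1.77 min/unit

1.77 min/unit


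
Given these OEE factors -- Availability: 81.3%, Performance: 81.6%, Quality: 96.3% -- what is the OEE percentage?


Formula: OEE = Availability * Performance * Quality / 10000
A * P = 81.3% * 81.6% / 100 = 66.34%
OEE = 66.34% * 96.3% / 100 = 63.9%

63.9%


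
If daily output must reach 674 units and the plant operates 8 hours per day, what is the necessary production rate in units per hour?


Formula: Production Rate = Daily Demand / Available Hours
Rate = 674 units/day / 8 hours/day
Rate = 84.3 units/hour

84.3 units/hour


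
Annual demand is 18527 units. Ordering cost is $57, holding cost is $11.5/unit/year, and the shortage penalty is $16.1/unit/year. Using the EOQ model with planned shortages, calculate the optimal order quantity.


Formula: EOQ* = sqrt(2DS/H) * sqrt((H+P)/P)
Base EOQ = sqrt(2*18527*57/11.5) = 428.55 units
Correction = sqrt((11.5+16.1)/16.1) = 1.30931
EOQ* = 428.55 * 1.30931 = 561.1 units

561.1 units


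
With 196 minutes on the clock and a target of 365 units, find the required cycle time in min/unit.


Formula: CT = Available Time / Number of Units
CT = 196 min / 365 units
CT = 0.54 min/unit

0.54 min/unit


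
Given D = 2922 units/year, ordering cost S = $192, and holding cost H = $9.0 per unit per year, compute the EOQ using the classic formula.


Formula: EOQ = sqrt(2 * D * S / H)
Numerator: 2 * 2922 * 192 = 1122048
2DS/H = 1122048 / 9.0 = 124672.0
EOQ = sqrt(124672.0) = 353.1 units

353.1 units


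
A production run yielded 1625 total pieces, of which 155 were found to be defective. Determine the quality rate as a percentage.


Formula: Quality Rate = Good Pieces / Total Pieces * 100
Good pieces = 1625 - 155 = 1470
QR = 1470 / 1625 * 100 = 90.5%

90.5%


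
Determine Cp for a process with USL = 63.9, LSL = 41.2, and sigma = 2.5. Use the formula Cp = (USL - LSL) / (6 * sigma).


Cp = (63.9 - 41.2) / (6 * 2.5)

1.51


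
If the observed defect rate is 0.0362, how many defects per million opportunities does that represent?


DPMO = defect_rate * 1000000 = 0.0362 * 1000000

36200


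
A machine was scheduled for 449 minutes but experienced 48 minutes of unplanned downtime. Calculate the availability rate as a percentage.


Formula: Availability = (Planned Time - Downtime) / Planned Time * 100
Uptime = 449 - 48 = 401 min
Availability = 401 / 449 * 100 = 89.3%

89.3%


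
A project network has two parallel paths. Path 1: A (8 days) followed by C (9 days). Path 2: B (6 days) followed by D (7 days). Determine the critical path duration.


Path 1 = 8 + 9 = 17 days
Path 2 = 6 + 7 = 13 days
Duration = max(17, 13) = 17 days

17 days


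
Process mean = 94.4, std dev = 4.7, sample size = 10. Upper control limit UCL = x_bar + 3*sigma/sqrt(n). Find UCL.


UCL = 94.4 + 3 * 4.7 / sqrt(10)

98.86


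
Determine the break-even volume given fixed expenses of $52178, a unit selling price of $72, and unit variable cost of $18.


Formula: BEQ = Fixed Costs / (Price - Variable Cost)
Contribution margin = $72 - $18 = $54/unit
BEQ = ceil($52178 / $54/unit) = ceil(966.26) = 967 units

967 units


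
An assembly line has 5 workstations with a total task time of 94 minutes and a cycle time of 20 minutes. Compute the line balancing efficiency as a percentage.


Formula: Efficiency = Sum of Task Times / (N_stations * CT) * 100
Total station capacity = 5 stations * 20 min = 100 min
Efficiency = 94 / 100 * 100 = 94.0%

94.0%


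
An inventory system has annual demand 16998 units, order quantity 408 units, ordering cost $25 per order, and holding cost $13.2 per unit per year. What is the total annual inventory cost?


TC = 16998/408 * 25 + 408/2 * 13.2

$3734.34


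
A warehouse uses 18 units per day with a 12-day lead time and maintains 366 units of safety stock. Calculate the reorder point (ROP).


Formula: ROP = (Daily Demand * Lead Time) + Safety Stock
Demand during lead time = 18 * 12 = 216 units
ROP = 216 + 366 = 582 units

582 units


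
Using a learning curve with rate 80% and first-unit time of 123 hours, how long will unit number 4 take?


Formula: T_n = T_1 * (learning_rate)^(log2(n)) where learning_rate = rate/100
Doublings = log2(4) = 2
T_n = 123 * 0.8^2
T_n = 123 * 0.64 = 78.7 hours

78.7 hours


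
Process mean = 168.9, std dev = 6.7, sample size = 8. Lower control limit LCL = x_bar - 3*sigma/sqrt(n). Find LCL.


LCL = 168.9 - 3 * 6.7 / sqrt(8)

161.79


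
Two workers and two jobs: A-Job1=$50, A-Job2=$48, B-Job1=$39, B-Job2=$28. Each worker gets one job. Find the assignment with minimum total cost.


Option 1: A->1 + B->2 = $50 + $28 = $78
Option 2: A->2 + B->1 = $48 + $39 = $87
Min cost = min($78, $87) = $78

$78


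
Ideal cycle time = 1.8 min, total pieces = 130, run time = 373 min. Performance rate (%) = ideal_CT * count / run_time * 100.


Formula: Performance = (Ideal CT * Total Count) / Run Time * 100
Ideal output time = 1.8 * 130 = 234.0 min
Performance = 234.0 / 373 * 100 = 62.7%

62.7%


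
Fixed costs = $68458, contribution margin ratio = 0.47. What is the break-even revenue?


Formula: BER = Fixed Costs / Contribution Margin Ratio
BER = $68458 / 0.47
BER = $145655.32 (to the nearest cent)

$145655.32


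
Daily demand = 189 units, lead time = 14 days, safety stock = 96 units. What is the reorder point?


Formula: ROP = (Daily Demand * Lead Time) + Safety Stock
Demand during lead time = 189 * 14 = 2646 units
ROP = 2646 + 96 = 2742 units

2742 units


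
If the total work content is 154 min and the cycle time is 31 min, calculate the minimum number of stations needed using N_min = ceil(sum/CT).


Formula: N_min = ceil(Sum of Task Times / Cycle Time)
N_min = ceil(154 min / 31 min) = ceil(4.9677)
N_min = 5 stations

5


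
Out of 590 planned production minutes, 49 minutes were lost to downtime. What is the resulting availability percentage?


Formula: Availability = (Planned Time - Downtime) / Planned Time * 100
Uptime = 590 - 49 = 541 min
Availability = 541 / 590 * 100 = 91.7%

91.7%


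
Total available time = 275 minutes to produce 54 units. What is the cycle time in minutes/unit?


Formula: CT = Available Time / Number of Units
CT = 275 min / 54 units
CT = 5.09 min/unit

5.09 min/unit


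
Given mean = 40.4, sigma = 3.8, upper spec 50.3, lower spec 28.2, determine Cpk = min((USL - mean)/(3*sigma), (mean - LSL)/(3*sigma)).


Cpu = (50.3 - 40.4) / (3 * 3.8) = 0.87
Cpl = (40.4 - 28.2) / (3 * 3.8) = 1.07
Cpk = min(0.87, 1.07) = 0.87

0.87


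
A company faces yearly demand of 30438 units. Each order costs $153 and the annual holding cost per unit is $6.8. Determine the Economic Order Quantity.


Formula: EOQ = sqrt(2 * D * S / H)
Numerator: 2 * 30438 * 153 = 9314028
2DS/H = 9314028 / 6.8 = 1369710.0
EOQ = sqrt(1369710.0) = 1170.3 units

1170.3 units


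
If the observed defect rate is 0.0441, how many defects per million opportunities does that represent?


DPMO = defect_rate * 1000000 = 0.0441 * 1000000

44100


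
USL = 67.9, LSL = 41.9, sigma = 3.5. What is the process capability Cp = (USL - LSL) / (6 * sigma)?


Cp = (67.9 - 41.9) / (6 * 3.5)

1.24


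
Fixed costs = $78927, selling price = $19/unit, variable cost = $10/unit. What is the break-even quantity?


Formula: BEQ = Fixed Costs / (Price - Variable Cost)
Contribution margin = $19 - $10 = $9/unit
BEQ = ceil($78927 / $9/unit) = ceil(8769.67) = 8770 units

8770 units


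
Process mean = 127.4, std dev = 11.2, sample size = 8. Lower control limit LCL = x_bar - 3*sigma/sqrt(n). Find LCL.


LCL = 127.4 - 3 * 11.2 / sqrt(8)

115.52


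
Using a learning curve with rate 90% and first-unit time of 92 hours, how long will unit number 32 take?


Formula: T_n = T_1 * (learning_rate)^(log2(n)) where learning_rate = rate/100
Doublings = log2(32) = 5
T_n = 92 * 0.9^5
T_n = 92 * 0.5905 = 54.3 hours

54.3 hours


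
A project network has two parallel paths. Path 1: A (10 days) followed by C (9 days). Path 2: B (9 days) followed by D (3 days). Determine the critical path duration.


Path 1 = 10 + 9 = 19 days
Path 2 = 9 + 3 = 12 days
Duration = max(19, 12) = 19 days

19 days


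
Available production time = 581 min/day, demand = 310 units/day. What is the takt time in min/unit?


Formula: Takt Time = Available Production Time / Customer Demand
Takt = 581 min/day / 310 units/day
Takt = 1.87 min/unit

1.87 min/unit


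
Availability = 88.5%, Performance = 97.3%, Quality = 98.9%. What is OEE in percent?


Formula: OEE = Availability * Performance * Quality / 10000
A * P = 88.5% * 97.3% / 100 = 86.11%
OEE = 86.11% * 98.9% / 100 = 85.2%

85.2%


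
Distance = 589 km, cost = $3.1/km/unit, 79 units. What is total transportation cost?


TC = dist * cost * units = 589 * 3.1 * 79 = $144246.10

$144246.10


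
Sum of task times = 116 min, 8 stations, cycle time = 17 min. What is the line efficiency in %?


Formula: Efficiency = Sum of Task Times / (N_stations * CT) * 100
Total station capacity = 8 stations * 17 min = 136 min
Efficiency = 116 / 136 * 100 = 85.3%

85.3%


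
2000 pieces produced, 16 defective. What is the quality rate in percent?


Formula: Quality Rate = Good Pieces / Total Pieces * 100
Good pieces = 2000 - 16 = 1984
QR = 1984 / 2000 * 100 = 99.2%

99.2%


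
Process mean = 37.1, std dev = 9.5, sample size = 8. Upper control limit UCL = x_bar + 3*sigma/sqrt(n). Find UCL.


UCL = 37.1 + 3 * 9.5 / sqrt(8)

47.18


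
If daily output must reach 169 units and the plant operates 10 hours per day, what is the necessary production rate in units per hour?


Formula: Production Rate = Daily Demand / Available Hours
Rate = 169 units/day / 10 hours/day
Rate = 16.9 units/hour

16.9 units/hour


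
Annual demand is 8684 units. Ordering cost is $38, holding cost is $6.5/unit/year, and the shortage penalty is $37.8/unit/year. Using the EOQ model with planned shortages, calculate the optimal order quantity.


Formula: EOQ* = sqrt(2DS/H) * sqrt((H+P)/P)
Base EOQ = sqrt(2*8684*38/6.5) = 318.65 units
Correction = sqrt((6.5+37.8)/37.8) = 1.08257
EOQ* = 318.65 * 1.08257 = 345.0 units

345.0 units


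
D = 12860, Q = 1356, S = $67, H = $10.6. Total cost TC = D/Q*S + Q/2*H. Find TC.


TC = 12860/1356 * 67 + 1356/2 * 10.6

$7822.21


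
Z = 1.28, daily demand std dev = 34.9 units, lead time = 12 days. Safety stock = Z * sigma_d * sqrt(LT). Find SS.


Formula: SS = z * sigma_d * sqrt(LT)
sqrt(LT) = sqrt(12) = 3.4641
SS = 1.28 * 34.9 * 3.4641
SS = 154.7 units

154.7 units


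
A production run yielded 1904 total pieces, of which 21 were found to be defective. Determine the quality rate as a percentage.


Formula: Quality Rate = Good Pieces / Total Pieces * 100
Good pieces = 1904 - 21 = 1883
QR = 1883 / 1904 * 100 = 98.9%

98.9%


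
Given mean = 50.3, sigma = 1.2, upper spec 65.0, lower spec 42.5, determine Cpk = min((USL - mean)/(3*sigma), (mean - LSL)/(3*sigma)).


Cpu = (65.0 - 50.3) / (3 * 1.2) = 4.08
Cpl = (50.3 - 42.5) / (3 * 1.2) = 2.17
Cpk = min(4.08, 2.17) = 2.17

2.17


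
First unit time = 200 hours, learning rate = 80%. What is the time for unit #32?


Formula: T_n = T_1 * (learning_rate)^(log2(n)) where learning_rate = rate/100
Doublings = log2(32) = 5
T_n = 200 * 0.8^5
T_n = 200 * 0.3277 = 65.5 hours

65.5 hours


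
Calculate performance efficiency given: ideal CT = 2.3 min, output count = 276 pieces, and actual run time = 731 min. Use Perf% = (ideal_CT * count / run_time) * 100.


Formula: Performance = (Ideal CT * Total Count) / Run Time * 100
Ideal output time = 2.3 * 276 = 634.8 min
Performance = 634.8 / 731 * 100 = 86.8%

86.8%


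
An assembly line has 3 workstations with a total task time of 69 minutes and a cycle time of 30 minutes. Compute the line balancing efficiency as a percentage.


Formula: Efficiency = Sum of Task Times / (N_stations * CT) * 100
Total station capacity = 3 stations * 30 min = 90 min
Efficiency = 69 / 90 * 100 = 76.7%

76.7%


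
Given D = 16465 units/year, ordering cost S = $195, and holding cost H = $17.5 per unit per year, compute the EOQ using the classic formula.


Formula: EOQ = sqrt(2 * D * S / H)
Numerator: 2 * 16465 * 195 = 6421350
2DS/H = 6421350 / 17.5 = 366934.3
EOQ = sqrt(366934.3) = 605.8 units

605.8 units


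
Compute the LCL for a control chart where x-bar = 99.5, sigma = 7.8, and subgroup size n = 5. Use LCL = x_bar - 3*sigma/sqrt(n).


LCL = 99.5 - 3 * 7.8 / sqrt(5)

89.04


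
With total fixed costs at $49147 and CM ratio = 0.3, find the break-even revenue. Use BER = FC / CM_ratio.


Formula: BER = Fixed Costs / Contribution Margin Ratio
BER = $49147 / 0.3
BER = $163823.33 (to the nearest cent)

$163823.33


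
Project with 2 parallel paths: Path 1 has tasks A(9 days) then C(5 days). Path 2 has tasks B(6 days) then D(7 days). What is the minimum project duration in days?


Path 1 = 9 + 5 = 14 days
Path 2 = 6 + 7 = 13 days
Duration = max(14, 13) = 14 days

14 days


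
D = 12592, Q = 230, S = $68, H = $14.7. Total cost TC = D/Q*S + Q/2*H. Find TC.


TC = 12592/230 * 68 + 230/2 * 14.7

$5413.35


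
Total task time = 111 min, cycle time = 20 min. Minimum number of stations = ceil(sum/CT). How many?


Formula: N_min = ceil(Sum of Task Times / Cycle Time)
N_min = ceil(111 min / 20 min) = ceil(5.55)
N_min = 6 stations

6


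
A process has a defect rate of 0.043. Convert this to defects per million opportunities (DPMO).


DPMO = defect_rate * 1000000 = 0.043 * 1000000

43000


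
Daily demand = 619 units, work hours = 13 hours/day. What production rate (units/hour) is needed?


Formula: Production Rate = Daily Demand / Available Hours
Rate = 619 units/day / 13 hours/day
Rate = 47.6 units/hour

47.6 units/hour


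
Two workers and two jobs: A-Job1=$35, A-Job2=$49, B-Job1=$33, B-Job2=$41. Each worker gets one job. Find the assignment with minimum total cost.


Option 1: A->1 + B->2 = $35 + $41 = $76
Option 2: A->2 + B->1 = $49 + $33 = $82
Min cost = min($76, $82) = $76

$76


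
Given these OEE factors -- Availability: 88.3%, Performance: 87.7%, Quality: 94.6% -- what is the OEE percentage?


Formula: OEE = Availability * Performance * Quality / 10000
A * P = 88.3% * 87.7% / 100 = 77.44%
OEE = 77.44% * 94.6% / 100 = 73.3%

73.3%


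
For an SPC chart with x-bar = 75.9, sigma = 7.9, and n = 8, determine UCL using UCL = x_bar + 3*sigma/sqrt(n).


UCL = 75.9 + 3 * 7.9 / sqrt(8)

84.28


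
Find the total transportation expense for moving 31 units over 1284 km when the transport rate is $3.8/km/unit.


TC = dist * cost * units = 1284 * 3.8 * 31 = $151255.20

$151255.20


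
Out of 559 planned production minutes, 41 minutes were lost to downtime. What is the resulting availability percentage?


Formula: Availability = (Planned Time - Downtime) / Planned Time * 100
Uptime = 559 - 41 = 518 min
Availability = 518 / 559 * 100 = 92.7%

92.7%


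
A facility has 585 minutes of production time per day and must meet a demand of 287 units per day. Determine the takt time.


Formula: Takt Time = Available Production Time / Customer Demand
Takt = 585 min/day / 287 units/day
Takt = 2.04 min/unit

2.04 min/unit


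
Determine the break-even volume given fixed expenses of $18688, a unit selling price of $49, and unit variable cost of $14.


Formula: BEQ = Fixed Costs / (Price - Variable Cost)
Contribution margin = $49 - $14 = $35/unit
BEQ = ceil($18688 / $35/unit) = ceil(533.94) = 534 units

534 units


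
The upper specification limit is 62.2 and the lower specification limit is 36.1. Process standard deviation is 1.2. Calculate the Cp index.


Cp = (62.2 - 36.1) / (6 * 1.2)

3.63


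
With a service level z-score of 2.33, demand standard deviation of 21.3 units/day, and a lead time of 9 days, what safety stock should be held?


Formula: SS = z * sigma_d * sqrt(LT)
sqrt(LT) = sqrt(9) = 3.0
SS = 2.33 * 21.3 * 3.0
SS = 148.9 units

148.9 units


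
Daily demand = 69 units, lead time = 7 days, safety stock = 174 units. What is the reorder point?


Formula: ROP = (Daily Demand * Lead Time) + Safety Stock
Demand during lead time = 69 * 7 = 483 units
ROP = 483 + 174 = 657 units

657 units


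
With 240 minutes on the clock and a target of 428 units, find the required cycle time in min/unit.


Formula: CT = Available Time / Number of Units
CT = 240 min / 428 units
CT = 0.56 min/unit

0.56 min/unit


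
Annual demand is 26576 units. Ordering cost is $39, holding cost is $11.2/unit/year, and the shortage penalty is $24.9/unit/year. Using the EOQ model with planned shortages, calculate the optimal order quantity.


Formula: EOQ* = sqrt(2DS/H) * sqrt((H+P)/P)
Base EOQ = sqrt(2*26576*39/11.2) = 430.21 units
Correction = sqrt((11.2+24.9)/24.9) = 1.20408
EOQ* = 430.21 * 1.20408 = 518.0 units

518.0 units


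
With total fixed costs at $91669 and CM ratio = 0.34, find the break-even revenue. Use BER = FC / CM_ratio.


Formula: BER = Fixed Costs / Contribution Margin Ratio
BER = $91669 / 0.34
BER = $269614.71 (to the nearest cent)

$269614.71


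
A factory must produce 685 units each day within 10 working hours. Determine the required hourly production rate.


Formula: Production Rate = Daily Demand / Available Hours
Rate = 685 units/day / 10 hours/day
Rate = 68.5 units/hour

68.5 units/hour


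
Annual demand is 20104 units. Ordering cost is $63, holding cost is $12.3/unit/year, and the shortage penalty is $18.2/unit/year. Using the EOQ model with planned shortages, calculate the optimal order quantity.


Formula: EOQ* = sqrt(2DS/H) * sqrt((H+P)/P)
Base EOQ = sqrt(2*20104*63/12.3) = 453.81 units
Correction = sqrt((12.3+18.2)/18.2) = 1.29454
EOQ* = 453.81 * 1.29454 = 587.5 units

587.5 units


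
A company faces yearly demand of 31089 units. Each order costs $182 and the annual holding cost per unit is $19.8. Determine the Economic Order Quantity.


Formula: EOQ = sqrt(2 * D * S / H)
Numerator: 2 * 31089 * 182 = 11316396
2DS/H = 11316396 / 19.8 = 571535.2
EOQ = sqrt(571535.2) = 756.0 units

756.0 units


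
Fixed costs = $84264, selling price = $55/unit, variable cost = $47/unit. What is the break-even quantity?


Formula: BEQ = Fixed Costs / (Price - Variable Cost)
Contribution margin = $55 - $47 = $8/unit
BEQ = ceil($84264 / $8/unit) = ceil(10533.0) = 10533 units

10533 units


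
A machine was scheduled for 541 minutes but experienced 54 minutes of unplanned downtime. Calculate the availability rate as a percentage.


Formula: Availability = (Planned Time - Downtime) / Planned Time * 100
Uptime = 541 - 54 = 487 min
Availability = 487 / 541 * 100 = 90.0%

90.0%


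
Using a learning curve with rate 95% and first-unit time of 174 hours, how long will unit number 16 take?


Formula: T_n = T_1 * (learning_rate)^(log2(n)) where learning_rate = rate/100
Doublings = log2(16) = 4
T_n = 174 * 0.95^4
T_n = 174 * 0.8145 = 141.7 hours

141.7 hours


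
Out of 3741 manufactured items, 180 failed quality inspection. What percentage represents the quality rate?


Formula: Quality Rate = Good Pieces / Total Pieces * 100
Good pieces = 3741 - 180 = 3561
QR = 3561 / 3741 * 100 = 95.2%

95.2%


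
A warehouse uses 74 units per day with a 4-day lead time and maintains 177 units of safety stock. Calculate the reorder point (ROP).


Formula: ROP = (Daily Demand * Lead Time) + Safety Stock
Demand during lead time = 74 * 4 = 296 units
ROP = 296 + 177 = 473 units

473 units


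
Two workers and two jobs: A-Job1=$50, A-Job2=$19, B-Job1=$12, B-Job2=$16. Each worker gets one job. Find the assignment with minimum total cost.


Option 1: A->1 + B->2 = $50 + $16 = $66
Option 2: A->2 + B->1 = $19 + $12 = $31
Min cost = min($66, $31) = $31

$31


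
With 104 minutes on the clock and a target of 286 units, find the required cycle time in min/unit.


Formula: CT = Available Time / Number of Units
CT = 104 min / 286 units
CT = 0.36 min/unit

0.36 min/unit


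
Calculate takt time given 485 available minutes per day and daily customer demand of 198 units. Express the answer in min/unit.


Formula: Takt Time = Available Production Time / Customer Demand
Takt = 485 min/day / 198 units/day
Takt = 2.45 min/unit

2.45 min/unit


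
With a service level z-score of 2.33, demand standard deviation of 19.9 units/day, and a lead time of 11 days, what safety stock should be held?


Formula: SS = z * sigma_d * sqrt(LT)
sqrt(LT) = sqrt(11) = 3.3166
SS = 2.33 * 19.9 * 3.3166
SS = 153.8 units

153.8 units


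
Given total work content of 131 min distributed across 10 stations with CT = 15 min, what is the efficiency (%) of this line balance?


Formula: Efficiency = Sum of Task Times / (N_stations * CT) * 100
Total station capacity = 10 stations * 15 min = 150 min
Efficiency = 131 / 150 * 100 = 87.3%

87.3%


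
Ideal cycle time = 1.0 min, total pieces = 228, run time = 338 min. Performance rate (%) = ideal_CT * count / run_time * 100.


Formula: Performance = (Ideal CT * Total Count) / Run Time * 100
Ideal output time = 1.0 * 228 = 228.0 min
Performance = 228.0 / 338 * 100 = 67.5%

67.5%


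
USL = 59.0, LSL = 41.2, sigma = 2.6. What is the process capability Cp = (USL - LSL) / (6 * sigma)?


Cp = (59.0 - 41.2) / (6 * 2.6)

1.14


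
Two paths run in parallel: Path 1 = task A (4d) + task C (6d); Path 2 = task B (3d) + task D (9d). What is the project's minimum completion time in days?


Path 1 = 4 + 6 = 10 days
Path 2 = 3 + 9 = 12 days
Duration = max(10, 12) = 12 days

12 days


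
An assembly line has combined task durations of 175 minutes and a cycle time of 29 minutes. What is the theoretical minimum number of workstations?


Formula: N_min = ceil(Sum of Task Times / Cycle Time)
N_min = ceil(175 min / 29 min) = ceil(6.0345)
N_min = 7 stations

7


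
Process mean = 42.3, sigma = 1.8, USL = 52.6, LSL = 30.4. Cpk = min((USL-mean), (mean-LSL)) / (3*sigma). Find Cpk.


Cpu = (52.6 - 42.3) / (3 * 1.8) = 1.91
Cpl = (42.3 - 30.4) / (3 * 1.8) = 2.2
Cpk = min(1.91, 2.2) = 1.91

1.91


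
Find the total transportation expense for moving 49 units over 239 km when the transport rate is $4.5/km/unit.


TC = dist * cost * units = 239 * 4.5 * 49 = $52699.50

$52699.50


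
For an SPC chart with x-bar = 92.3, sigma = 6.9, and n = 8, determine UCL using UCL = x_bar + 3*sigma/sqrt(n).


UCL = 92.3 + 3 * 6.9 / sqrt(8)

99.62


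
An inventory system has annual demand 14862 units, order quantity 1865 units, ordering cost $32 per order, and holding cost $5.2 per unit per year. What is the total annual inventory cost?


TC = 14862/1865 * 32 + 1865/2 * 5.2

$5104.00


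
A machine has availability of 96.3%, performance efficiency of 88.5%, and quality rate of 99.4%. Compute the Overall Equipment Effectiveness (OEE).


Formula: OEE = Availability * Performance * Quality / 10000
A * P = 96.3% * 88.5% / 100 = 85.23%
OEE = 85.23% * 99.4% / 100 = 84.7%

84.7%


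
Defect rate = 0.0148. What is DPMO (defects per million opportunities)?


DPMO = defect_rate * 1000000 = 0.0148 * 1000000

14800


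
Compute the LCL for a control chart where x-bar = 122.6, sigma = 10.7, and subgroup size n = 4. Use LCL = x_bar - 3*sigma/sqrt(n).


LCL = 122.6 - 3 * 10.7 / sqrt(4)

106.55


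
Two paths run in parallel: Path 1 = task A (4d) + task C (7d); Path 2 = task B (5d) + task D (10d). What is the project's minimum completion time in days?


Path 1 = 4 + 7 = 11 days
Path 2 = 5 + 10 = 15 days
Duration = max(11, 15) = 15 days

15 days


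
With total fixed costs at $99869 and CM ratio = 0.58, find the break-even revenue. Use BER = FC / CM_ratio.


Formula: BER = Fixed Costs / Contribution Margin Ratio
BER = $99869 / 0.58
BER = $172187.93 (to the nearest cent)

$172187.93


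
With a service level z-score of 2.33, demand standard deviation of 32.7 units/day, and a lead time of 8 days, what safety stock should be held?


Formula: SS = z * sigma_d * sqrt(LT)
sqrt(LT) = sqrt(8) = 2.8284
SS = 2.33 * 32.7 * 2.8284
SS = 215.5 units

215.5 units


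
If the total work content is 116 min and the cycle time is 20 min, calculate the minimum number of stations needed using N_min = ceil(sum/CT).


Formula: N_min = ceil(Sum of Task Times / Cycle Time)
N_min = ceil(116 min / 20 min) = ceil(5.8)
N_min = 6 stations

6


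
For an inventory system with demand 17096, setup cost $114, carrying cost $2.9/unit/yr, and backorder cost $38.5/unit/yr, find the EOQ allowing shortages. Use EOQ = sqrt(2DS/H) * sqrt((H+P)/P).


Formula: EOQ* = sqrt(2DS/H) * sqrt((H+P)/P)
Base EOQ = sqrt(2*17096*114/2.9) = 1159.35 units
Correction = sqrt((2.9+38.5)/38.5) = 1.03698
EOQ* = 1159.35 * 1.03698 = 1202.2 units

1202.2 units


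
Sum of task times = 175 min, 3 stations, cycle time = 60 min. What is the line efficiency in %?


Formula: Efficiency = Sum of Task Times / (N_stations * CT) * 100
Total station capacity = 3 stations * 60 min = 180 min
Efficiency = 175 / 180 * 100 = 97.2%

97.2%


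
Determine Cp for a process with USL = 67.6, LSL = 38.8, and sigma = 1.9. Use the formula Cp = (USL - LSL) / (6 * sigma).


Cp = (67.6 - 38.8) / (6 * 1.9)

2.53


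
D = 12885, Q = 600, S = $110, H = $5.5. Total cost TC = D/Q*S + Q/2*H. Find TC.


TC = 12885/600 * 110 + 600/2 * 5.5

$4012.25


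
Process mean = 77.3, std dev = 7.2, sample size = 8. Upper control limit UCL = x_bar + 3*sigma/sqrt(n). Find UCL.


UCL = 77.3 + 3 * 7.2 / sqrt(8)

84.94


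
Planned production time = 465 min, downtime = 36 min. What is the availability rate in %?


Formula: Availability = (Planned Time - Downtime) / Planned Time * 100
Uptime = 465 - 36 = 429 min
Availability = 429 / 465 * 100 = 92.3%

92.3%


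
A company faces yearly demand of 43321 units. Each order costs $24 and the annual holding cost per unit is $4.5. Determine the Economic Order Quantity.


Formula: EOQ = sqrt(2 * D * S / H)
Numerator: 2 * 43321 * 24 = 2079408
2DS/H = 2079408 / 4.5 = 462090.7
EOQ = sqrt(462090.7) = 679.8 units

679.8 units


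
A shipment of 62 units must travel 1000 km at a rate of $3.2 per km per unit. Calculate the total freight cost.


TC = dist * cost * units = 1000 * 3.2 * 62 = $198400.00

$198400.00


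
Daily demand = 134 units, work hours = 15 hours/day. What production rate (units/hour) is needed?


Formula: Production Rate = Daily Demand / Available Hours
Rate = 134 units/day / 15 hours/day
Rate = 8.9 units/hour

8.9 units/hour


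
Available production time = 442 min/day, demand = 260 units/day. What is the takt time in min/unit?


Formula: Takt Time = Available Production Time / Customer Demand
Takt = 442 min/day / 260 units/day
Takt = 1.7 min/unit

1.7 min/unit


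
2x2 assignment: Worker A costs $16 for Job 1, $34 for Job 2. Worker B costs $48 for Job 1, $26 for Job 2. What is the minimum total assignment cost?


Option 1: A->1 + B->2 = $16 + $26 = $42
Option 2: A->2 + B->1 = $34 + $48 = $82
Min cost = min($42, $82) = $42

$42


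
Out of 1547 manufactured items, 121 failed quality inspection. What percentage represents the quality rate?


Formula: Quality Rate = Good Pieces / Total Pieces * 100
Good pieces = 1547 - 121 = 1426
QR = 1426 / 1547 * 100 = 92.2%

92.2%


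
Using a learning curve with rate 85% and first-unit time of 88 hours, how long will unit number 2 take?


Formula: T_n = T_1 * (learning_rate)^(log2(n)) where learning_rate = rate/100
Doublings = log2(2) = 1
T_n = 88 * 0.85^1
T_n = 88 * 0.85 = 74.8 hours

74.8 hours


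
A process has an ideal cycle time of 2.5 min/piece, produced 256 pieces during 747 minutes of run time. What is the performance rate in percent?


Formula: Performance = (Ideal CT * Total Count) / Run Time * 100
Ideal output time = 2.5 * 256 = 640.0 min
Performance = 640.0 / 747 * 100 = 85.7%

85.7%


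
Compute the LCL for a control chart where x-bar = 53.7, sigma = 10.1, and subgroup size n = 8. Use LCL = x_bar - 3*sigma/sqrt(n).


LCL = 53.7 - 3 * 10.1 / sqrt(8)

42.99


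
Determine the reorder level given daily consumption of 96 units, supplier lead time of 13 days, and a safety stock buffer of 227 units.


Formula: ROP = (Daily Demand * Lead Time) + Safety Stock
Demand during lead time = 96 * 13 = 1248 units
ROP = 1248 + 227 = 1475 units

1475 units


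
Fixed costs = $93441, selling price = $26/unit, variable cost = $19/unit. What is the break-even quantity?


Formula: BEQ = Fixed Costs / (Price - Variable Cost)
Contribution margin = $26 - $19 = $7/unit
BEQ = ceil($93441 / $7/unit) = ceil(13348.71) = 13349 units

13349 units


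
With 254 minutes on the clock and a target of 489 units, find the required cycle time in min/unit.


Formula: CT = Available Time / Number of Units
CT = 254 min / 489 units
CT = 0.52 min/unit

0.52 min/unit


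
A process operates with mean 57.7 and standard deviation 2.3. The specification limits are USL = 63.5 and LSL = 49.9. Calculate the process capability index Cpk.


Cpu = (63.5 - 57.7) / (3 * 2.3) = 0.84
Cpl = (57.7 - 49.9) / (3 * 2.3) = 1.13
Cpk = min(0.84, 1.13) = 0.84

0.84


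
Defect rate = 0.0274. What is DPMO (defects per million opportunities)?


DPMO = defect_rate * 1000000 = 0.0274 * 1000000

27400


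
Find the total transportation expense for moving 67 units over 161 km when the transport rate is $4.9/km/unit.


TC = dist * cost * units = 161 * 4.9 * 67 = $52856.30

$52856.30


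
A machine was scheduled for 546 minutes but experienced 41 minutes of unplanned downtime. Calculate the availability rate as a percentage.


Formula: Availability = (Planned Time - Downtime) / Planned Time * 100
Uptime = 546 - 41 = 505 min
Availability = 505 / 546 * 100 = 92.5%

92.5%


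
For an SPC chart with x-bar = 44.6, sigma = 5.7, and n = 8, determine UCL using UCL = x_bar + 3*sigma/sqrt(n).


UCL = 44.6 + 3 * 5.7 / sqrt(8)

50.65


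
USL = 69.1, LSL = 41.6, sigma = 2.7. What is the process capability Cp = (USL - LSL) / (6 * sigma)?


Cp = (69.1 - 41.6) / (6 * 2.7)

1.7


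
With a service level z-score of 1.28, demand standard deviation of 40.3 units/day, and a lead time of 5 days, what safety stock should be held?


Formula: SS = z * sigma_d * sqrt(LT)
sqrt(LT) = sqrt(5) = 2.2361
SS = 1.28 * 40.3 * 2.2361
SS = 115.3 units

115.3 units


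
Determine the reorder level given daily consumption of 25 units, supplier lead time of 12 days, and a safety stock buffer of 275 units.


Formula: ROP = (Daily Demand * Lead Time) + Safety Stock
Demand during lead time = 25 * 12 = 300 units
ROP = 300 + 275 = 575 units

575 units


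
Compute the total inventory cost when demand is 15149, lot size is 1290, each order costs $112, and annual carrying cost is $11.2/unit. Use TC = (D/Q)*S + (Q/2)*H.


TC = 15149/1290 * 112 + 1290/2 * 11.2

$8539.26


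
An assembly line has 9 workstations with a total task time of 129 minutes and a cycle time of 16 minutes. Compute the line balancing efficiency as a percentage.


Formula: Efficiency = Sum of Task Times / (N_stations * CT) * 100
Total station capacity = 9 stations * 16 min = 144 min
Efficiency = 129 / 144 * 100 = 89.6%

89.6%


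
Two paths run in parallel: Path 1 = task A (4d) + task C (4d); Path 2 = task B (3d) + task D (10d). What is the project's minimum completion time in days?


Path 1 = 4 + 4 = 8 days
Path 2 = 3 + 10 = 13 days
Duration = max(8, 13) = 13 days

13 days


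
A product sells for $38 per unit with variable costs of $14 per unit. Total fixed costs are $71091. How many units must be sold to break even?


Formula: BEQ = Fixed Costs / (Price - Variable Cost)
Contribution margin = $38 - $14 = $24/unit
BEQ = ceil($71091 / $24/unit) = ceil(2962.12) = 2963 units

2963 units


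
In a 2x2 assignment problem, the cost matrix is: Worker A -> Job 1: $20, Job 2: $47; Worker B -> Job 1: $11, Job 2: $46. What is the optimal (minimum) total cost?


Option 1: A->1 + B->2 = $20 + $46 = $66
Option 2: A->2 + B->1 = $47 + $11 = $58
Min cost = min($66, $58) = $58

$58


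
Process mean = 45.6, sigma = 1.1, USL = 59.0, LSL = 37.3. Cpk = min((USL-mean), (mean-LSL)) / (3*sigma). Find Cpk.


Cpu = (59.0 - 45.6) / (3 * 1.1) = 4.06
Cpl = (45.6 - 37.3) / (3 * 1.1) = 2.52
Cpk = min(4.06, 2.52) = 2.52

2.52


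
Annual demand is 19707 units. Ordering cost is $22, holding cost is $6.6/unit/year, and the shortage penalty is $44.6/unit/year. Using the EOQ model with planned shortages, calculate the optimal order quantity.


Formula: EOQ* = sqrt(2DS/H) * sqrt((H+P)/P)
Base EOQ = sqrt(2*19707*22/6.6) = 362.46 units
Correction = sqrt((6.6+44.6)/44.6) = 1.07144
EOQ* = 362.46 * 1.07144 = 388.4 units

388.4 units


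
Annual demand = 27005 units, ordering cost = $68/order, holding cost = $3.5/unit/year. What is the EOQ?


Formula: EOQ = sqrt(2 * D * S / H)
Numerator: 2 * 27005 * 68 = 3672680
2DS/H = 3672680 / 3.5 = 1049337.1
EOQ = sqrt(1049337.1) = 1024.4 units

1024.4 units


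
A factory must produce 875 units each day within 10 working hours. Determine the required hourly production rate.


Formula: Production Rate = Daily Demand / Available Hours
Rate = 875 units/day / 10 hours/day
Rate = 87.5 units/hour

87.5 units/hour


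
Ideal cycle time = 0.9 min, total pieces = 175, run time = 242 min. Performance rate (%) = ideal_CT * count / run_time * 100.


Formula: Performance = (Ideal CT * Total Count) / Run Time * 100
Ideal output time = 0.9 * 175 = 157.5 min
Performance = 157.5 / 242 * 100 = 65.1%

65.1%


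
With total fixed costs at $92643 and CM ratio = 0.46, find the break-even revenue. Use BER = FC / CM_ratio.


Formula: BER = Fixed Costs / Contribution Margin Ratio
BER = $92643 / 0.46
BER = $201397.83 (to the nearest cent)

$201397.83


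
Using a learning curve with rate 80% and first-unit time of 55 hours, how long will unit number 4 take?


Formula: T_n = T_1 * (learning_rate)^(log2(n)) where learning_rate = rate/100
Doublings = log2(4) = 2
T_n = 55 * 0.8^2
T_n = 55 * 0.64 = 35.2 hours

35.2 hours


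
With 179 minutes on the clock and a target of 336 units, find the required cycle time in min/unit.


Formula: CT = Available Time / Number of Units
CT = 179 min / 336 units
CT = 0.53 min/unit

0.53 min/unit


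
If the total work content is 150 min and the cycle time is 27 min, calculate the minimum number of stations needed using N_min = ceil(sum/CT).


Formula: N_min = ceil(Sum of Task Times / Cycle Time)
N_min = ceil(150 min / 27 min) = ceil(5.5556)
N_min = 6 stations

6


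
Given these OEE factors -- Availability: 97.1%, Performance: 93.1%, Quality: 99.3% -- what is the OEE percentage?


Formula: OEE = Availability * Performance * Quality / 10000
A * P = 97.1% * 93.1% / 100 = 90.4%
OEE = 90.4% * 99.3% / 100 = 89.8%

89.8%


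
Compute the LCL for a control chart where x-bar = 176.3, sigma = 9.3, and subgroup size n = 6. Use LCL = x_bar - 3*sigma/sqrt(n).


LCL = 176.3 - 3 * 9.3 / sqrt(6)

164.91


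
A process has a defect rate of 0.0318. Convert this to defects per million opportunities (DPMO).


DPMO = defect_rate * 1000000 = 0.0318 * 1000000

31800


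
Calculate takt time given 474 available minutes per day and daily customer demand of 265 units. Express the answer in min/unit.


Formula: Takt Time = Available Production Time / Customer Demand
Takt = 474 min/day / 265 units/day
Takt = 1.79 min/unit

1.79 min/unit


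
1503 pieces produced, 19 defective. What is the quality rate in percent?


Formula: Quality Rate = Good Pieces / Total Pieces * 100
Good pieces = 1503 - 19 = 1484
QR = 1484 / 1503 * 100 = 98.7%

98.7%


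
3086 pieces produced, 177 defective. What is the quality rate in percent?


Formula: Quality Rate = Good Pieces / Total Pieces * 100
Good pieces = 3086 - 177 = 2909
QR = 2909 / 3086 * 100 = 94.3%

94.3%


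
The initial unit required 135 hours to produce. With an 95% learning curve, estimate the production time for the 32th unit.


Formula: T_n = T_1 * (learning_rate)^(log2(n)) where learning_rate = rate/100
Doublings = log2(32) = 5
T_n = 135 * 0.95^5
T_n = 135 * 0.7738 = 104.5 hours

104.5 hours


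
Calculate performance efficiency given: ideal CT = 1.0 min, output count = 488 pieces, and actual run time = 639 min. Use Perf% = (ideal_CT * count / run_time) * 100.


Formula: Performance = (Ideal CT * Total Count) / Run Time * 100
Ideal output time = 1.0 * 488 = 488.0 min
Performance = 488.0 / 639 * 100 = 76.4%

76.4%


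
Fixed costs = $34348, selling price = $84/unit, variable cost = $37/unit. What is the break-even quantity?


Formula: BEQ = Fixed Costs / (Price - Variable Cost)
Contribution margin = $84 - $37 = $47/unit
BEQ = ceil($34348 / $47/unit) = ceil(730.81) = 731 units

731 units


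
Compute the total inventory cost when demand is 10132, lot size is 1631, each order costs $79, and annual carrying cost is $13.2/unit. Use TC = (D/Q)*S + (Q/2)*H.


TC = 10132/1631 * 79 + 1631/2 * 13.2

$11255.36


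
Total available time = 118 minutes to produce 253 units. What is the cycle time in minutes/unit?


Formula: CT = Available Time / Number of Units
CT = 118 min / 253 units
CT = 0.47 min/unit

0.47 min/unit


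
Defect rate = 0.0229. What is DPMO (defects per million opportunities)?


DPMO = defect_rate * 1000000 = 0.0229 * 1000000

22900


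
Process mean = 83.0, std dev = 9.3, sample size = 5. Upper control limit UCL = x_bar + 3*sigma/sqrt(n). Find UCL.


UCL = 83.0 + 3 * 9.3 / sqrt(5)

95.48


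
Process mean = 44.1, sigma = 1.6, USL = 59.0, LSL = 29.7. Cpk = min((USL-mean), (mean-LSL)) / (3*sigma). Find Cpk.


Cpu = (59.0 - 44.1) / (3 * 1.6) = 3.1
Cpl = (44.1 - 29.7) / (3 * 1.6) = 3.0
Cpk = min(3.1, 3.0) = 3.0

3.0
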